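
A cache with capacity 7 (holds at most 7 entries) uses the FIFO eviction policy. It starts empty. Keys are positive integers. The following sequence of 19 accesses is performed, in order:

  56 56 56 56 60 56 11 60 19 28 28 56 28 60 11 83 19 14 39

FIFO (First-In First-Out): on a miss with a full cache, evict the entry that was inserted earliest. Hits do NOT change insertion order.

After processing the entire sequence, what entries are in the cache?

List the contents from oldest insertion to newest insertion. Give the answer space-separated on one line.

Answer: 60 11 19 28 83 14 39

Derivation:
FIFO simulation (capacity=7):
  1. access 56: MISS. Cache (old->new): [56]
  2. access 56: HIT. Cache (old->new): [56]
  3. access 56: HIT. Cache (old->new): [56]
  4. access 56: HIT. Cache (old->new): [56]
  5. access 60: MISS. Cache (old->new): [56 60]
  6. access 56: HIT. Cache (old->new): [56 60]
  7. access 11: MISS. Cache (old->new): [56 60 11]
  8. access 60: HIT. Cache (old->new): [56 60 11]
  9. access 19: MISS. Cache (old->new): [56 60 11 19]
  10. access 28: MISS. Cache (old->new): [56 60 11 19 28]
  11. access 28: HIT. Cache (old->new): [56 60 11 19 28]
  12. access 56: HIT. Cache (old->new): [56 60 11 19 28]
  13. access 28: HIT. Cache (old->new): [56 60 11 19 28]
  14. access 60: HIT. Cache (old->new): [56 60 11 19 28]
  15. access 11: HIT. Cache (old->new): [56 60 11 19 28]
  16. access 83: MISS. Cache (old->new): [56 60 11 19 28 83]
  17. access 19: HIT. Cache (old->new): [56 60 11 19 28 83]
  18. access 14: MISS. Cache (old->new): [56 60 11 19 28 83 14]
  19. access 39: MISS, evict 56. Cache (old->new): [60 11 19 28 83 14 39]
Total: 11 hits, 8 misses, 1 evictions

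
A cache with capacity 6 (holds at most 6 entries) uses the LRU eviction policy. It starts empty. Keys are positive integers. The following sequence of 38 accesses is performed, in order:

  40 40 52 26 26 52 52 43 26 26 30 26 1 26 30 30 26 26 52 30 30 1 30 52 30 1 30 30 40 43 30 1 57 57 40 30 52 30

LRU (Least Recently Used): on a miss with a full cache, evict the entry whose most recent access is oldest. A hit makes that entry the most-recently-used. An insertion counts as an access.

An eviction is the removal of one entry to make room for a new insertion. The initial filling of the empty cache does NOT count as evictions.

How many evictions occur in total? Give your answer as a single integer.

Answer: 1

Derivation:
LRU simulation (capacity=6):
  1. access 40: MISS. Cache (LRU->MRU): [40]
  2. access 40: HIT. Cache (LRU->MRU): [40]
  3. access 52: MISS. Cache (LRU->MRU): [40 52]
  4. access 26: MISS. Cache (LRU->MRU): [40 52 26]
  5. access 26: HIT. Cache (LRU->MRU): [40 52 26]
  6. access 52: HIT. Cache (LRU->MRU): [40 26 52]
  7. access 52: HIT. Cache (LRU->MRU): [40 26 52]
  8. access 43: MISS. Cache (LRU->MRU): [40 26 52 43]
  9. access 26: HIT. Cache (LRU->MRU): [40 52 43 26]
  10. access 26: HIT. Cache (LRU->MRU): [40 52 43 26]
  11. access 30: MISS. Cache (LRU->MRU): [40 52 43 26 30]
  12. access 26: HIT. Cache (LRU->MRU): [40 52 43 30 26]
  13. access 1: MISS. Cache (LRU->MRU): [40 52 43 30 26 1]
  14. access 26: HIT. Cache (LRU->MRU): [40 52 43 30 1 26]
  15. access 30: HIT. Cache (LRU->MRU): [40 52 43 1 26 30]
  16. access 30: HIT. Cache (LRU->MRU): [40 52 43 1 26 30]
  17. access 26: HIT. Cache (LRU->MRU): [40 52 43 1 30 26]
  18. access 26: HIT. Cache (LRU->MRU): [40 52 43 1 30 26]
  19. access 52: HIT. Cache (LRU->MRU): [40 43 1 30 26 52]
  20. access 30: HIT. Cache (LRU->MRU): [40 43 1 26 52 30]
  21. access 30: HIT. Cache (LRU->MRU): [40 43 1 26 52 30]
  22. access 1: HIT. Cache (LRU->MRU): [40 43 26 52 30 1]
  23. access 30: HIT. Cache (LRU->MRU): [40 43 26 52 1 30]
  24. access 52: HIT. Cache (LRU->MRU): [40 43 26 1 30 52]
  25. access 30: HIT. Cache (LRU->MRU): [40 43 26 1 52 30]
  26. access 1: HIT. Cache (LRU->MRU): [40 43 26 52 30 1]
  27. access 30: HIT. Cache (LRU->MRU): [40 43 26 52 1 30]
  28. access 30: HIT. Cache (LRU->MRU): [40 43 26 52 1 30]
  29. access 40: HIT. Cache (LRU->MRU): [43 26 52 1 30 40]
  30. access 43: HIT. Cache (LRU->MRU): [26 52 1 30 40 43]
  31. access 30: HIT. Cache (LRU->MRU): [26 52 1 40 43 30]
  32. access 1: HIT. Cache (LRU->MRU): [26 52 40 43 30 1]
  33. access 57: MISS, evict 26. Cache (LRU->MRU): [52 40 43 30 1 57]
  34. access 57: HIT. Cache (LRU->MRU): [52 40 43 30 1 57]
  35. access 40: HIT. Cache (LRU->MRU): [52 43 30 1 57 40]
  36. access 30: HIT. Cache (LRU->MRU): [52 43 1 57 40 30]
  37. access 52: HIT. Cache (LRU->MRU): [43 1 57 40 30 52]
  38. access 30: HIT. Cache (LRU->MRU): [43 1 57 40 52 30]
Total: 31 hits, 7 misses, 1 evictions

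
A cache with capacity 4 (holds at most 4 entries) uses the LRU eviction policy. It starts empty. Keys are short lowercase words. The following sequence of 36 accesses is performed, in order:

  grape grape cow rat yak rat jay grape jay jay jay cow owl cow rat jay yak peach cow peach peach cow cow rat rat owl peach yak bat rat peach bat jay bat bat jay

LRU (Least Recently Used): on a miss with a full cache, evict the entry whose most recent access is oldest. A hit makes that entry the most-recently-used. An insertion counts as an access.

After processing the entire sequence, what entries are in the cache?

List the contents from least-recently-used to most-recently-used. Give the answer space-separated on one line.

LRU simulation (capacity=4):
  1. access grape: MISS. Cache (LRU->MRU): [grape]
  2. access grape: HIT. Cache (LRU->MRU): [grape]
  3. access cow: MISS. Cache (LRU->MRU): [grape cow]
  4. access rat: MISS. Cache (LRU->MRU): [grape cow rat]
  5. access yak: MISS. Cache (LRU->MRU): [grape cow rat yak]
  6. access rat: HIT. Cache (LRU->MRU): [grape cow yak rat]
  7. access jay: MISS, evict grape. Cache (LRU->MRU): [cow yak rat jay]
  8. access grape: MISS, evict cow. Cache (LRU->MRU): [yak rat jay grape]
  9. access jay: HIT. Cache (LRU->MRU): [yak rat grape jay]
  10. access jay: HIT. Cache (LRU->MRU): [yak rat grape jay]
  11. access jay: HIT. Cache (LRU->MRU): [yak rat grape jay]
  12. access cow: MISS, evict yak. Cache (LRU->MRU): [rat grape jay cow]
  13. access owl: MISS, evict rat. Cache (LRU->MRU): [grape jay cow owl]
  14. access cow: HIT. Cache (LRU->MRU): [grape jay owl cow]
  15. access rat: MISS, evict grape. Cache (LRU->MRU): [jay owl cow rat]
  16. access jay: HIT. Cache (LRU->MRU): [owl cow rat jay]
  17. access yak: MISS, evict owl. Cache (LRU->MRU): [cow rat jay yak]
  18. access peach: MISS, evict cow. Cache (LRU->MRU): [rat jay yak peach]
  19. access cow: MISS, evict rat. Cache (LRU->MRU): [jay yak peach cow]
  20. access peach: HIT. Cache (LRU->MRU): [jay yak cow peach]
  21. access peach: HIT. Cache (LRU->MRU): [jay yak cow peach]
  22. access cow: HIT. Cache (LRU->MRU): [jay yak peach cow]
  23. access cow: HIT. Cache (LRU->MRU): [jay yak peach cow]
  24. access rat: MISS, evict jay. Cache (LRU->MRU): [yak peach cow rat]
  25. access rat: HIT. Cache (LRU->MRU): [yak peach cow rat]
  26. access owl: MISS, evict yak. Cache (LRU->MRU): [peach cow rat owl]
  27. access peach: HIT. Cache (LRU->MRU): [cow rat owl peach]
  28. access yak: MISS, evict cow. Cache (LRU->MRU): [rat owl peach yak]
  29. access bat: MISS, evict rat. Cache (LRU->MRU): [owl peach yak bat]
  30. access rat: MISS, evict owl. Cache (LRU->MRU): [peach yak bat rat]
  31. access peach: HIT. Cache (LRU->MRU): [yak bat rat peach]
  32. access bat: HIT. Cache (LRU->MRU): [yak rat peach bat]
  33. access jay: MISS, evict yak. Cache (LRU->MRU): [rat peach bat jay]
  34. access bat: HIT. Cache (LRU->MRU): [rat peach jay bat]
  35. access bat: HIT. Cache (LRU->MRU): [rat peach jay bat]
  36. access jay: HIT. Cache (LRU->MRU): [rat peach bat jay]
Total: 18 hits, 18 misses, 14 evictions

Answer: rat peach bat jay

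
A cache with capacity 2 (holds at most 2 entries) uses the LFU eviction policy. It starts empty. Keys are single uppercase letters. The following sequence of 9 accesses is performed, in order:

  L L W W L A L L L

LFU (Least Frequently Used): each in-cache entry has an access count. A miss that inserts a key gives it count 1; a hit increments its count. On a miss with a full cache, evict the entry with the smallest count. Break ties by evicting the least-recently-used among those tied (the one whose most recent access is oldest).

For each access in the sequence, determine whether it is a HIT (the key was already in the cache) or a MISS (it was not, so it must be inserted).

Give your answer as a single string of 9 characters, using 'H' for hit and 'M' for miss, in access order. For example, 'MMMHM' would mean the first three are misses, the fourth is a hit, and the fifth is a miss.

LFU simulation (capacity=2):
  1. access L: MISS. Cache: [L(c=1)]
  2. access L: HIT, count now 2. Cache: [L(c=2)]
  3. access W: MISS. Cache: [W(c=1) L(c=2)]
  4. access W: HIT, count now 2. Cache: [L(c=2) W(c=2)]
  5. access L: HIT, count now 3. Cache: [W(c=2) L(c=3)]
  6. access A: MISS, evict W(c=2). Cache: [A(c=1) L(c=3)]
  7. access L: HIT, count now 4. Cache: [A(c=1) L(c=4)]
  8. access L: HIT, count now 5. Cache: [A(c=1) L(c=5)]
  9. access L: HIT, count now 6. Cache: [A(c=1) L(c=6)]
Total: 6 hits, 3 misses, 1 evictions

Answer: MHMHHMHHH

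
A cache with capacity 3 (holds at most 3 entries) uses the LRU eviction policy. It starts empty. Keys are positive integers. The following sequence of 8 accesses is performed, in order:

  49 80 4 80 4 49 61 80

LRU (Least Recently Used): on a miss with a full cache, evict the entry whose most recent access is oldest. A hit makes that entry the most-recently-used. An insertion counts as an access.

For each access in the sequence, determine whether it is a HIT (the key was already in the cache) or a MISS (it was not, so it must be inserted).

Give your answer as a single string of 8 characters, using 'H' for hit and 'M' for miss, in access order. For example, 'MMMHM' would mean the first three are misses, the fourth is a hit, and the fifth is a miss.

Answer: MMMHHHMM

Derivation:
LRU simulation (capacity=3):
  1. access 49: MISS. Cache (LRU->MRU): [49]
  2. access 80: MISS. Cache (LRU->MRU): [49 80]
  3. access 4: MISS. Cache (LRU->MRU): [49 80 4]
  4. access 80: HIT. Cache (LRU->MRU): [49 4 80]
  5. access 4: HIT. Cache (LRU->MRU): [49 80 4]
  6. access 49: HIT. Cache (LRU->MRU): [80 4 49]
  7. access 61: MISS, evict 80. Cache (LRU->MRU): [4 49 61]
  8. access 80: MISS, evict 4. Cache (LRU->MRU): [49 61 80]
Total: 3 hits, 5 misses, 2 evictions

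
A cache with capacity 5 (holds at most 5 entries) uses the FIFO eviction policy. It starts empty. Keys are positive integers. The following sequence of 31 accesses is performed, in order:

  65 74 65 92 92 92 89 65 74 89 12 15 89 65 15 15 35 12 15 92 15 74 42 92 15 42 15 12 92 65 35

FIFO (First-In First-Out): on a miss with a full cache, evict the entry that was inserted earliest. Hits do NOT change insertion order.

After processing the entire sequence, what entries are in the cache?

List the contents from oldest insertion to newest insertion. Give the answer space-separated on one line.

Answer: 42 15 12 65 35

Derivation:
FIFO simulation (capacity=5):
  1. access 65: MISS. Cache (old->new): [65]
  2. access 74: MISS. Cache (old->new): [65 74]
  3. access 65: HIT. Cache (old->new): [65 74]
  4. access 92: MISS. Cache (old->new): [65 74 92]
  5. access 92: HIT. Cache (old->new): [65 74 92]
  6. access 92: HIT. Cache (old->new): [65 74 92]
  7. access 89: MISS. Cache (old->new): [65 74 92 89]
  8. access 65: HIT. Cache (old->new): [65 74 92 89]
  9. access 74: HIT. Cache (old->new): [65 74 92 89]
  10. access 89: HIT. Cache (old->new): [65 74 92 89]
  11. access 12: MISS. Cache (old->new): [65 74 92 89 12]
  12. access 15: MISS, evict 65. Cache (old->new): [74 92 89 12 15]
  13. access 89: HIT. Cache (old->new): [74 92 89 12 15]
  14. access 65: MISS, evict 74. Cache (old->new): [92 89 12 15 65]
  15. access 15: HIT. Cache (old->new): [92 89 12 15 65]
  16. access 15: HIT. Cache (old->new): [92 89 12 15 65]
  17. access 35: MISS, evict 92. Cache (old->new): [89 12 15 65 35]
  18. access 12: HIT. Cache (old->new): [89 12 15 65 35]
  19. access 15: HIT. Cache (old->new): [89 12 15 65 35]
  20. access 92: MISS, evict 89. Cache (old->new): [12 15 65 35 92]
  21. access 15: HIT. Cache (old->new): [12 15 65 35 92]
  22. access 74: MISS, evict 12. Cache (old->new): [15 65 35 92 74]
  23. access 42: MISS, evict 15. Cache (old->new): [65 35 92 74 42]
  24. access 92: HIT. Cache (old->new): [65 35 92 74 42]
  25. access 15: MISS, evict 65. Cache (old->new): [35 92 74 42 15]
  26. access 42: HIT. Cache (old->new): [35 92 74 42 15]
  27. access 15: HIT. Cache (old->new): [35 92 74 42 15]
  28. access 12: MISS, evict 35. Cache (old->new): [92 74 42 15 12]
  29. access 92: HIT. Cache (old->new): [92 74 42 15 12]
  30. access 65: MISS, evict 92. Cache (old->new): [74 42 15 12 65]
  31. access 35: MISS, evict 74. Cache (old->new): [42 15 12 65 35]
Total: 16 hits, 15 misses, 10 evictions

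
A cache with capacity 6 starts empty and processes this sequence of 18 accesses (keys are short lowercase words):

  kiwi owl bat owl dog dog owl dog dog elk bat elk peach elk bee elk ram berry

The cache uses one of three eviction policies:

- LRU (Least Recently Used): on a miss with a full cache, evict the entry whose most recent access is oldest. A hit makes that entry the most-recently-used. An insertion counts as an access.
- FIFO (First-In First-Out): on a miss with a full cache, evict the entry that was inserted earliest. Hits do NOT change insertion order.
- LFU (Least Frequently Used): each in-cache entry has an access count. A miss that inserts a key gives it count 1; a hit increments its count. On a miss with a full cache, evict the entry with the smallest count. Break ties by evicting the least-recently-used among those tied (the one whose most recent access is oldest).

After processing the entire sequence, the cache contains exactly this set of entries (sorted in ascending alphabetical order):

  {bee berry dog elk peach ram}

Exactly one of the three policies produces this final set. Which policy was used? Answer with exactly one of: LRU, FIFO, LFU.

Simulating under each policy and comparing final sets:
  LRU: final set = {bat bee berry elk peach ram} -> differs
  FIFO: final set = {bee berry dog elk peach ram} -> MATCHES target
  LFU: final set = {bat berry dog elk owl ram} -> differs
Only FIFO produces the target set.

Answer: FIFO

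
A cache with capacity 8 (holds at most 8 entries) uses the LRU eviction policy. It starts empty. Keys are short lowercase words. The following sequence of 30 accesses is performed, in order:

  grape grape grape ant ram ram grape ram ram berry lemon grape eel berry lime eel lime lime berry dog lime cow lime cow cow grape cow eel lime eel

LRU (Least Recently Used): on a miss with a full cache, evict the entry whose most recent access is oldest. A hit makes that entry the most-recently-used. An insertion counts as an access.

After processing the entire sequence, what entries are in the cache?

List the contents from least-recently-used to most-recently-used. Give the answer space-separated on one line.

Answer: ram lemon berry dog grape cow lime eel

Derivation:
LRU simulation (capacity=8):
  1. access grape: MISS. Cache (LRU->MRU): [grape]
  2. access grape: HIT. Cache (LRU->MRU): [grape]
  3. access grape: HIT. Cache (LRU->MRU): [grape]
  4. access ant: MISS. Cache (LRU->MRU): [grape ant]
  5. access ram: MISS. Cache (LRU->MRU): [grape ant ram]
  6. access ram: HIT. Cache (LRU->MRU): [grape ant ram]
  7. access grape: HIT. Cache (LRU->MRU): [ant ram grape]
  8. access ram: HIT. Cache (LRU->MRU): [ant grape ram]
  9. access ram: HIT. Cache (LRU->MRU): [ant grape ram]
  10. access berry: MISS. Cache (LRU->MRU): [ant grape ram berry]
  11. access lemon: MISS. Cache (LRU->MRU): [ant grape ram berry lemon]
  12. access grape: HIT. Cache (LRU->MRU): [ant ram berry lemon grape]
  13. access eel: MISS. Cache (LRU->MRU): [ant ram berry lemon grape eel]
  14. access berry: HIT. Cache (LRU->MRU): [ant ram lemon grape eel berry]
  15. access lime: MISS. Cache (LRU->MRU): [ant ram lemon grape eel berry lime]
  16. access eel: HIT. Cache (LRU->MRU): [ant ram lemon grape berry lime eel]
  17. access lime: HIT. Cache (LRU->MRU): [ant ram lemon grape berry eel lime]
  18. access lime: HIT. Cache (LRU->MRU): [ant ram lemon grape berry eel lime]
  19. access berry: HIT. Cache (LRU->MRU): [ant ram lemon grape eel lime berry]
  20. access dog: MISS. Cache (LRU->MRU): [ant ram lemon grape eel lime berry dog]
  21. access lime: HIT. Cache (LRU->MRU): [ant ram lemon grape eel berry dog lime]
  22. access cow: MISS, evict ant. Cache (LRU->MRU): [ram lemon grape eel berry dog lime cow]
  23. access lime: HIT. Cache (LRU->MRU): [ram lemon grape eel berry dog cow lime]
  24. access cow: HIT. Cache (LRU->MRU): [ram lemon grape eel berry dog lime cow]
  25. access cow: HIT. Cache (LRU->MRU): [ram lemon grape eel berry dog lime cow]
  26. access grape: HIT. Cache (LRU->MRU): [ram lemon eel berry dog lime cow grape]
  27. access cow: HIT. Cache (LRU->MRU): [ram lemon eel berry dog lime grape cow]
  28. access eel: HIT. Cache (LRU->MRU): [ram lemon berry dog lime grape cow eel]
  29. access lime: HIT. Cache (LRU->MRU): [ram lemon berry dog grape cow eel lime]
  30. access eel: HIT. Cache (LRU->MRU): [ram lemon berry dog grape cow lime eel]
Total: 21 hits, 9 misses, 1 evictions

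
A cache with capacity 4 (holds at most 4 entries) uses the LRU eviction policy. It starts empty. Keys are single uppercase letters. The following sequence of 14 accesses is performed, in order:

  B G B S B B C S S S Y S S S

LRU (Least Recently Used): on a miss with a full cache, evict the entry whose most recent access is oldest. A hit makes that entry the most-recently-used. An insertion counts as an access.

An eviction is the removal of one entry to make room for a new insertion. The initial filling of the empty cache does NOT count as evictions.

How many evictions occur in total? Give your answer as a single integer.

Answer: 1

Derivation:
LRU simulation (capacity=4):
  1. access B: MISS. Cache (LRU->MRU): [B]
  2. access G: MISS. Cache (LRU->MRU): [B G]
  3. access B: HIT. Cache (LRU->MRU): [G B]
  4. access S: MISS. Cache (LRU->MRU): [G B S]
  5. access B: HIT. Cache (LRU->MRU): [G S B]
  6. access B: HIT. Cache (LRU->MRU): [G S B]
  7. access C: MISS. Cache (LRU->MRU): [G S B C]
  8. access S: HIT. Cache (LRU->MRU): [G B C S]
  9. access S: HIT. Cache (LRU->MRU): [G B C S]
  10. access S: HIT. Cache (LRU->MRU): [G B C S]
  11. access Y: MISS, evict G. Cache (LRU->MRU): [B C S Y]
  12. access S: HIT. Cache (LRU->MRU): [B C Y S]
  13. access S: HIT. Cache (LRU->MRU): [B C Y S]
  14. access S: HIT. Cache (LRU->MRU): [B C Y S]
Total: 9 hits, 5 misses, 1 evictions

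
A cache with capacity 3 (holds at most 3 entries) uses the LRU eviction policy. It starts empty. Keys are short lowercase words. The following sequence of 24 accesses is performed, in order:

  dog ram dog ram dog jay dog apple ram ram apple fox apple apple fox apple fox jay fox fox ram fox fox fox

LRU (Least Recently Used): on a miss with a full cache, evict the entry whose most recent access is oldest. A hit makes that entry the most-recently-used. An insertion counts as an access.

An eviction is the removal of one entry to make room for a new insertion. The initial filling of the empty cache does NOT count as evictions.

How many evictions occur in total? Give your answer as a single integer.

LRU simulation (capacity=3):
  1. access dog: MISS. Cache (LRU->MRU): [dog]
  2. access ram: MISS. Cache (LRU->MRU): [dog ram]
  3. access dog: HIT. Cache (LRU->MRU): [ram dog]
  4. access ram: HIT. Cache (LRU->MRU): [dog ram]
  5. access dog: HIT. Cache (LRU->MRU): [ram dog]
  6. access jay: MISS. Cache (LRU->MRU): [ram dog jay]
  7. access dog: HIT. Cache (LRU->MRU): [ram jay dog]
  8. access apple: MISS, evict ram. Cache (LRU->MRU): [jay dog apple]
  9. access ram: MISS, evict jay. Cache (LRU->MRU): [dog apple ram]
  10. access ram: HIT. Cache (LRU->MRU): [dog apple ram]
  11. access apple: HIT. Cache (LRU->MRU): [dog ram apple]
  12. access fox: MISS, evict dog. Cache (LRU->MRU): [ram apple fox]
  13. access apple: HIT. Cache (LRU->MRU): [ram fox apple]
  14. access apple: HIT. Cache (LRU->MRU): [ram fox apple]
  15. access fox: HIT. Cache (LRU->MRU): [ram apple fox]
  16. access apple: HIT. Cache (LRU->MRU): [ram fox apple]
  17. access fox: HIT. Cache (LRU->MRU): [ram apple fox]
  18. access jay: MISS, evict ram. Cache (LRU->MRU): [apple fox jay]
  19. access fox: HIT. Cache (LRU->MRU): [apple jay fox]
  20. access fox: HIT. Cache (LRU->MRU): [apple jay fox]
  21. access ram: MISS, evict apple. Cache (LRU->MRU): [jay fox ram]
  22. access fox: HIT. Cache (LRU->MRU): [jay ram fox]
  23. access fox: HIT. Cache (LRU->MRU): [jay ram fox]
  24. access fox: HIT. Cache (LRU->MRU): [jay ram fox]
Total: 16 hits, 8 misses, 5 evictions

Answer: 5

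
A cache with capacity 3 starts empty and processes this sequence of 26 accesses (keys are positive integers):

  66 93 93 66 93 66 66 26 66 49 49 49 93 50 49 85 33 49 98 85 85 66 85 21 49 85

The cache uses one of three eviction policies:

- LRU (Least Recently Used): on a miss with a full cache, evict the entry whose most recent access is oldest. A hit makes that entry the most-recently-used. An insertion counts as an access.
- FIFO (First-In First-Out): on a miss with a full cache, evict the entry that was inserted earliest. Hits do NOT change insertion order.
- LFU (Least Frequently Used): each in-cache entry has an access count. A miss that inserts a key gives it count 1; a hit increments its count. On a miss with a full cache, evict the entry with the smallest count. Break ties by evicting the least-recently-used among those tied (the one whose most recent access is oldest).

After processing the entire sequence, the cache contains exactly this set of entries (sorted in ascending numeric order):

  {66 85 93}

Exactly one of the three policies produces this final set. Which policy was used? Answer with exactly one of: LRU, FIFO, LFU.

Answer: LFU

Derivation:
Simulating under each policy and comparing final sets:
  LRU: final set = {21 49 85} -> differs
  FIFO: final set = {21 49 85} -> differs
  LFU: final set = {66 85 93} -> MATCHES target
Only LFU produces the target set.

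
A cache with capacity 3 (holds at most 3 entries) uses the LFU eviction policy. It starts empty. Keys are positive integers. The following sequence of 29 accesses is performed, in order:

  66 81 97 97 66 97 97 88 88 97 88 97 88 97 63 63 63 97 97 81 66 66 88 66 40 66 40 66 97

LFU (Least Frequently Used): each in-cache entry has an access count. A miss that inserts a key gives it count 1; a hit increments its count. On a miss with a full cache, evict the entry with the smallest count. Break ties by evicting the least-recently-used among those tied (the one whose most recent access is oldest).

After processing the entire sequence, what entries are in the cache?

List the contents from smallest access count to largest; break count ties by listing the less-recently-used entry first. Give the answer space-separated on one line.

LFU simulation (capacity=3):
  1. access 66: MISS. Cache: [66(c=1)]
  2. access 81: MISS. Cache: [66(c=1) 81(c=1)]
  3. access 97: MISS. Cache: [66(c=1) 81(c=1) 97(c=1)]
  4. access 97: HIT, count now 2. Cache: [66(c=1) 81(c=1) 97(c=2)]
  5. access 66: HIT, count now 2. Cache: [81(c=1) 97(c=2) 66(c=2)]
  6. access 97: HIT, count now 3. Cache: [81(c=1) 66(c=2) 97(c=3)]
  7. access 97: HIT, count now 4. Cache: [81(c=1) 66(c=2) 97(c=4)]
  8. access 88: MISS, evict 81(c=1). Cache: [88(c=1) 66(c=2) 97(c=4)]
  9. access 88: HIT, count now 2. Cache: [66(c=2) 88(c=2) 97(c=4)]
  10. access 97: HIT, count now 5. Cache: [66(c=2) 88(c=2) 97(c=5)]
  11. access 88: HIT, count now 3. Cache: [66(c=2) 88(c=3) 97(c=5)]
  12. access 97: HIT, count now 6. Cache: [66(c=2) 88(c=3) 97(c=6)]
  13. access 88: HIT, count now 4. Cache: [66(c=2) 88(c=4) 97(c=6)]
  14. access 97: HIT, count now 7. Cache: [66(c=2) 88(c=4) 97(c=7)]
  15. access 63: MISS, evict 66(c=2). Cache: [63(c=1) 88(c=4) 97(c=7)]
  16. access 63: HIT, count now 2. Cache: [63(c=2) 88(c=4) 97(c=7)]
  17. access 63: HIT, count now 3. Cache: [63(c=3) 88(c=4) 97(c=7)]
  18. access 97: HIT, count now 8. Cache: [63(c=3) 88(c=4) 97(c=8)]
  19. access 97: HIT, count now 9. Cache: [63(c=3) 88(c=4) 97(c=9)]
  20. access 81: MISS, evict 63(c=3). Cache: [81(c=1) 88(c=4) 97(c=9)]
  21. access 66: MISS, evict 81(c=1). Cache: [66(c=1) 88(c=4) 97(c=9)]
  22. access 66: HIT, count now 2. Cache: [66(c=2) 88(c=4) 97(c=9)]
  23. access 88: HIT, count now 5. Cache: [66(c=2) 88(c=5) 97(c=9)]
  24. access 66: HIT, count now 3. Cache: [66(c=3) 88(c=5) 97(c=9)]
  25. access 40: MISS, evict 66(c=3). Cache: [40(c=1) 88(c=5) 97(c=9)]
  26. access 66: MISS, evict 40(c=1). Cache: [66(c=1) 88(c=5) 97(c=9)]
  27. access 40: MISS, evict 66(c=1). Cache: [40(c=1) 88(c=5) 97(c=9)]
  28. access 66: MISS, evict 40(c=1). Cache: [66(c=1) 88(c=5) 97(c=9)]
  29. access 97: HIT, count now 10. Cache: [66(c=1) 88(c=5) 97(c=10)]
Total: 18 hits, 11 misses, 8 evictions

Answer: 66 88 97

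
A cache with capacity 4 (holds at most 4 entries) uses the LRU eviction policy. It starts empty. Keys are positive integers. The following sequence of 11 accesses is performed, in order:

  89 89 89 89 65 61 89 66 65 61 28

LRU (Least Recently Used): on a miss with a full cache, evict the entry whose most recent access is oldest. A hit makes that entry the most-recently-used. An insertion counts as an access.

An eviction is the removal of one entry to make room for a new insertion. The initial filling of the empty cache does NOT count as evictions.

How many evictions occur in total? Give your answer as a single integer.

LRU simulation (capacity=4):
  1. access 89: MISS. Cache (LRU->MRU): [89]
  2. access 89: HIT. Cache (LRU->MRU): [89]
  3. access 89: HIT. Cache (LRU->MRU): [89]
  4. access 89: HIT. Cache (LRU->MRU): [89]
  5. access 65: MISS. Cache (LRU->MRU): [89 65]
  6. access 61: MISS. Cache (LRU->MRU): [89 65 61]
  7. access 89: HIT. Cache (LRU->MRU): [65 61 89]
  8. access 66: MISS. Cache (LRU->MRU): [65 61 89 66]
  9. access 65: HIT. Cache (LRU->MRU): [61 89 66 65]
  10. access 61: HIT. Cache (LRU->MRU): [89 66 65 61]
  11. access 28: MISS, evict 89. Cache (LRU->MRU): [66 65 61 28]
Total: 6 hits, 5 misses, 1 evictions

Answer: 1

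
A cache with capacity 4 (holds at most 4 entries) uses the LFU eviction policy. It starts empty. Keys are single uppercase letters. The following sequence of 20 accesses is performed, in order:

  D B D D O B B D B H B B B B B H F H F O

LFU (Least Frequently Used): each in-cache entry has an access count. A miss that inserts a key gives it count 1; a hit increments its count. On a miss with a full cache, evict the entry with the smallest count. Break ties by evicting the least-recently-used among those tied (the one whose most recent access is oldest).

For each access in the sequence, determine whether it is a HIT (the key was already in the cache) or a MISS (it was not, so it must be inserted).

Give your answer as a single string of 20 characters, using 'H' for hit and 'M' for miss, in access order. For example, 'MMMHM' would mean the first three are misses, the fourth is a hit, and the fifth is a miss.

LFU simulation (capacity=4):
  1. access D: MISS. Cache: [D(c=1)]
  2. access B: MISS. Cache: [D(c=1) B(c=1)]
  3. access D: HIT, count now 2. Cache: [B(c=1) D(c=2)]
  4. access D: HIT, count now 3. Cache: [B(c=1) D(c=3)]
  5. access O: MISS. Cache: [B(c=1) O(c=1) D(c=3)]
  6. access B: HIT, count now 2. Cache: [O(c=1) B(c=2) D(c=3)]
  7. access B: HIT, count now 3. Cache: [O(c=1) D(c=3) B(c=3)]
  8. access D: HIT, count now 4. Cache: [O(c=1) B(c=3) D(c=4)]
  9. access B: HIT, count now 4. Cache: [O(c=1) D(c=4) B(c=4)]
  10. access H: MISS. Cache: [O(c=1) H(c=1) D(c=4) B(c=4)]
  11. access B: HIT, count now 5. Cache: [O(c=1) H(c=1) D(c=4) B(c=5)]
  12. access B: HIT, count now 6. Cache: [O(c=1) H(c=1) D(c=4) B(c=6)]
  13. access B: HIT, count now 7. Cache: [O(c=1) H(c=1) D(c=4) B(c=7)]
  14. access B: HIT, count now 8. Cache: [O(c=1) H(c=1) D(c=4) B(c=8)]
  15. access B: HIT, count now 9. Cache: [O(c=1) H(c=1) D(c=4) B(c=9)]
  16. access H: HIT, count now 2. Cache: [O(c=1) H(c=2) D(c=4) B(c=9)]
  17. access F: MISS, evict O(c=1). Cache: [F(c=1) H(c=2) D(c=4) B(c=9)]
  18. access H: HIT, count now 3. Cache: [F(c=1) H(c=3) D(c=4) B(c=9)]
  19. access F: HIT, count now 2. Cache: [F(c=2) H(c=3) D(c=4) B(c=9)]
  20. access O: MISS, evict F(c=2). Cache: [O(c=1) H(c=3) D(c=4) B(c=9)]
Total: 14 hits, 6 misses, 2 evictions

Answer: MMHHMHHHHMHHHHHHMHHM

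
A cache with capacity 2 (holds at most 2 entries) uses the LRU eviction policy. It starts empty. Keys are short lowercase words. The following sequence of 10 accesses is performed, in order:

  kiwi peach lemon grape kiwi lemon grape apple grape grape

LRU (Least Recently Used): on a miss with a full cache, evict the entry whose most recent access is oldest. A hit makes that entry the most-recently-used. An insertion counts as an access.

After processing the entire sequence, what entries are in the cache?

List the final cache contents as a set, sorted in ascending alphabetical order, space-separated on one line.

Answer: apple grape

Derivation:
LRU simulation (capacity=2):
  1. access kiwi: MISS. Cache (LRU->MRU): [kiwi]
  2. access peach: MISS. Cache (LRU->MRU): [kiwi peach]
  3. access lemon: MISS, evict kiwi. Cache (LRU->MRU): [peach lemon]
  4. access grape: MISS, evict peach. Cache (LRU->MRU): [lemon grape]
  5. access kiwi: MISS, evict lemon. Cache (LRU->MRU): [grape kiwi]
  6. access lemon: MISS, evict grape. Cache (LRU->MRU): [kiwi lemon]
  7. access grape: MISS, evict kiwi. Cache (LRU->MRU): [lemon grape]
  8. access apple: MISS, evict lemon. Cache (LRU->MRU): [grape apple]
  9. access grape: HIT. Cache (LRU->MRU): [apple grape]
  10. access grape: HIT. Cache (LRU->MRU): [apple grape]
Total: 2 hits, 8 misses, 6 evictions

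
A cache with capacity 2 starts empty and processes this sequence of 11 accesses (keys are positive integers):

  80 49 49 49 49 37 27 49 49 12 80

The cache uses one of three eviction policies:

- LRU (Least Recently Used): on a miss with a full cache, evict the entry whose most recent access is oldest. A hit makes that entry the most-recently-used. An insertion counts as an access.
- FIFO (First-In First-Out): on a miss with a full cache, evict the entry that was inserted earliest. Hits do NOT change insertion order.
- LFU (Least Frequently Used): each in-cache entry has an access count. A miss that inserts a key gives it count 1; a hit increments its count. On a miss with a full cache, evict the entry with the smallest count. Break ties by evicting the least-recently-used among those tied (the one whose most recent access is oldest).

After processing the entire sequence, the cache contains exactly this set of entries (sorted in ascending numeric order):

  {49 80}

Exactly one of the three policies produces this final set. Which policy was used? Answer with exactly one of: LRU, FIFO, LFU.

Answer: LFU

Derivation:
Simulating under each policy and comparing final sets:
  LRU: final set = {12 80} -> differs
  FIFO: final set = {12 80} -> differs
  LFU: final set = {49 80} -> MATCHES target
Only LFU produces the target set.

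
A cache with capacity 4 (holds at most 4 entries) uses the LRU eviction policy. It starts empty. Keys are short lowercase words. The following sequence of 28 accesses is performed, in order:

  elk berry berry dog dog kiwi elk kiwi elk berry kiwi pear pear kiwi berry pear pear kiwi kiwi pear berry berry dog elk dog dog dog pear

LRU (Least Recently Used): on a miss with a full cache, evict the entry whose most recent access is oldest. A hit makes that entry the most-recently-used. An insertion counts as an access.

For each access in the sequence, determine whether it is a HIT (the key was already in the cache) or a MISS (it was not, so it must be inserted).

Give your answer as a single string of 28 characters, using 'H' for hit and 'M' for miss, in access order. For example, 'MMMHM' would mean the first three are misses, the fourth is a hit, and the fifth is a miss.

LRU simulation (capacity=4):
  1. access elk: MISS. Cache (LRU->MRU): [elk]
  2. access berry: MISS. Cache (LRU->MRU): [elk berry]
  3. access berry: HIT. Cache (LRU->MRU): [elk berry]
  4. access dog: MISS. Cache (LRU->MRU): [elk berry dog]
  5. access dog: HIT. Cache (LRU->MRU): [elk berry dog]
  6. access kiwi: MISS. Cache (LRU->MRU): [elk berry dog kiwi]
  7. access elk: HIT. Cache (LRU->MRU): [berry dog kiwi elk]
  8. access kiwi: HIT. Cache (LRU->MRU): [berry dog elk kiwi]
  9. access elk: HIT. Cache (LRU->MRU): [berry dog kiwi elk]
  10. access berry: HIT. Cache (LRU->MRU): [dog kiwi elk berry]
  11. access kiwi: HIT. Cache (LRU->MRU): [dog elk berry kiwi]
  12. access pear: MISS, evict dog. Cache (LRU->MRU): [elk berry kiwi pear]
  13. access pear: HIT. Cache (LRU->MRU): [elk berry kiwi pear]
  14. access kiwi: HIT. Cache (LRU->MRU): [elk berry pear kiwi]
  15. access berry: HIT. Cache (LRU->MRU): [elk pear kiwi berry]
  16. access pear: HIT. Cache (LRU->MRU): [elk kiwi berry pear]
  17. access pear: HIT. Cache (LRU->MRU): [elk kiwi berry pear]
  18. access kiwi: HIT. Cache (LRU->MRU): [elk berry pear kiwi]
  19. access kiwi: HIT. Cache (LRU->MRU): [elk berry pear kiwi]
  20. access pear: HIT. Cache (LRU->MRU): [elk berry kiwi pear]
  21. access berry: HIT. Cache (LRU->MRU): [elk kiwi pear berry]
  22. access berry: HIT. Cache (LRU->MRU): [elk kiwi pear berry]
  23. access dog: MISS, evict elk. Cache (LRU->MRU): [kiwi pear berry dog]
  24. access elk: MISS, evict kiwi. Cache (LRU->MRU): [pear berry dog elk]
  25. access dog: HIT. Cache (LRU->MRU): [pear berry elk dog]
  26. access dog: HIT. Cache (LRU->MRU): [pear berry elk dog]
  27. access dog: HIT. Cache (LRU->MRU): [pear berry elk dog]
  28. access pear: HIT. Cache (LRU->MRU): [berry elk dog pear]
Total: 21 hits, 7 misses, 3 evictions

Answer: MMHMHMHHHHHMHHHHHHHHHHMMHHHH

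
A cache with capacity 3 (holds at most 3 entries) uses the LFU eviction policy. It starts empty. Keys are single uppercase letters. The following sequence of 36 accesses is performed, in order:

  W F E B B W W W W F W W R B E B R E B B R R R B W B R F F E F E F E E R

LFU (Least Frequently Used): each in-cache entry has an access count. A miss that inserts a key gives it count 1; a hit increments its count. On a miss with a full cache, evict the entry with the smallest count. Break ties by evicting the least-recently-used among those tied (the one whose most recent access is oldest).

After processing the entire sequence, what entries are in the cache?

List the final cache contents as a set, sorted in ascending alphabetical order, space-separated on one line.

Answer: B R W

Derivation:
LFU simulation (capacity=3):
  1. access W: MISS. Cache: [W(c=1)]
  2. access F: MISS. Cache: [W(c=1) F(c=1)]
  3. access E: MISS. Cache: [W(c=1) F(c=1) E(c=1)]
  4. access B: MISS, evict W(c=1). Cache: [F(c=1) E(c=1) B(c=1)]
  5. access B: HIT, count now 2. Cache: [F(c=1) E(c=1) B(c=2)]
  6. access W: MISS, evict F(c=1). Cache: [E(c=1) W(c=1) B(c=2)]
  7. access W: HIT, count now 2. Cache: [E(c=1) B(c=2) W(c=2)]
  8. access W: HIT, count now 3. Cache: [E(c=1) B(c=2) W(c=3)]
  9. access W: HIT, count now 4. Cache: [E(c=1) B(c=2) W(c=4)]
  10. access F: MISS, evict E(c=1). Cache: [F(c=1) B(c=2) W(c=4)]
  11. access W: HIT, count now 5. Cache: [F(c=1) B(c=2) W(c=5)]
  12. access W: HIT, count now 6. Cache: [F(c=1) B(c=2) W(c=6)]
  13. access R: MISS, evict F(c=1). Cache: [R(c=1) B(c=2) W(c=6)]
  14. access B: HIT, count now 3. Cache: [R(c=1) B(c=3) W(c=6)]
  15. access E: MISS, evict R(c=1). Cache: [E(c=1) B(c=3) W(c=6)]
  16. access B: HIT, count now 4. Cache: [E(c=1) B(c=4) W(c=6)]
  17. access R: MISS, evict E(c=1). Cache: [R(c=1) B(c=4) W(c=6)]
  18. access E: MISS, evict R(c=1). Cache: [E(c=1) B(c=4) W(c=6)]
  19. access B: HIT, count now 5. Cache: [E(c=1) B(c=5) W(c=6)]
  20. access B: HIT, count now 6. Cache: [E(c=1) W(c=6) B(c=6)]
  21. access R: MISS, evict E(c=1). Cache: [R(c=1) W(c=6) B(c=6)]
  22. access R: HIT, count now 2. Cache: [R(c=2) W(c=6) B(c=6)]
  23. access R: HIT, count now 3. Cache: [R(c=3) W(c=6) B(c=6)]
  24. access B: HIT, count now 7. Cache: [R(c=3) W(c=6) B(c=7)]
  25. access W: HIT, count now 7. Cache: [R(c=3) B(c=7) W(c=7)]
  26. access B: HIT, count now 8. Cache: [R(c=3) W(c=7) B(c=8)]
  27. access R: HIT, count now 4. Cache: [R(c=4) W(c=7) B(c=8)]
  28. access F: MISS, evict R(c=4). Cache: [F(c=1) W(c=7) B(c=8)]
  29. access F: HIT, count now 2. Cache: [F(c=2) W(c=7) B(c=8)]
  30. access E: MISS, evict F(c=2). Cache: [E(c=1) W(c=7) B(c=8)]
  31. access F: MISS, evict E(c=1). Cache: [F(c=1) W(c=7) B(c=8)]
  32. access E: MISS, evict F(c=1). Cache: [E(c=1) W(c=7) B(c=8)]
  33. access F: MISS, evict E(c=1). Cache: [F(c=1) W(c=7) B(c=8)]
  34. access E: MISS, evict F(c=1). Cache: [E(c=1) W(c=7) B(c=8)]
  35. access E: HIT, count now 2. Cache: [E(c=2) W(c=7) B(c=8)]
  36. access R: MISS, evict E(c=2). Cache: [R(c=1) W(c=7) B(c=8)]
Total: 18 hits, 18 misses, 15 evictions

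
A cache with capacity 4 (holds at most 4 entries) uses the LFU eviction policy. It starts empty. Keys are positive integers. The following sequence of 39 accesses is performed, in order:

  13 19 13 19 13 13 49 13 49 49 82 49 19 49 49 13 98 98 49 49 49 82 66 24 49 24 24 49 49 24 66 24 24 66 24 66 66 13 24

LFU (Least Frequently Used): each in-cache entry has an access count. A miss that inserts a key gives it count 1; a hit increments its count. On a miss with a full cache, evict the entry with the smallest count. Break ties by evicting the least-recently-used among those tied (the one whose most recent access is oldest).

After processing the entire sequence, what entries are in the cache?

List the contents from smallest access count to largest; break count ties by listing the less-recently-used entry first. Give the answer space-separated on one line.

LFU simulation (capacity=4):
  1. access 13: MISS. Cache: [13(c=1)]
  2. access 19: MISS. Cache: [13(c=1) 19(c=1)]
  3. access 13: HIT, count now 2. Cache: [19(c=1) 13(c=2)]
  4. access 19: HIT, count now 2. Cache: [13(c=2) 19(c=2)]
  5. access 13: HIT, count now 3. Cache: [19(c=2) 13(c=3)]
  6. access 13: HIT, count now 4. Cache: [19(c=2) 13(c=4)]
  7. access 49: MISS. Cache: [49(c=1) 19(c=2) 13(c=4)]
  8. access 13: HIT, count now 5. Cache: [49(c=1) 19(c=2) 13(c=5)]
  9. access 49: HIT, count now 2. Cache: [19(c=2) 49(c=2) 13(c=5)]
  10. access 49: HIT, count now 3. Cache: [19(c=2) 49(c=3) 13(c=5)]
  11. access 82: MISS. Cache: [82(c=1) 19(c=2) 49(c=3) 13(c=5)]
  12. access 49: HIT, count now 4. Cache: [82(c=1) 19(c=2) 49(c=4) 13(c=5)]
  13. access 19: HIT, count now 3. Cache: [82(c=1) 19(c=3) 49(c=4) 13(c=5)]
  14. access 49: HIT, count now 5. Cache: [82(c=1) 19(c=3) 13(c=5) 49(c=5)]
  15. access 49: HIT, count now 6. Cache: [82(c=1) 19(c=3) 13(c=5) 49(c=6)]
  16. access 13: HIT, count now 6. Cache: [82(c=1) 19(c=3) 49(c=6) 13(c=6)]
  17. access 98: MISS, evict 82(c=1). Cache: [98(c=1) 19(c=3) 49(c=6) 13(c=6)]
  18. access 98: HIT, count now 2. Cache: [98(c=2) 19(c=3) 49(c=6) 13(c=6)]
  19. access 49: HIT, count now 7. Cache: [98(c=2) 19(c=3) 13(c=6) 49(c=7)]
  20. access 49: HIT, count now 8. Cache: [98(c=2) 19(c=3) 13(c=6) 49(c=8)]
  21. access 49: HIT, count now 9. Cache: [98(c=2) 19(c=3) 13(c=6) 49(c=9)]
  22. access 82: MISS, evict 98(c=2). Cache: [82(c=1) 19(c=3) 13(c=6) 49(c=9)]
  23. access 66: MISS, evict 82(c=1). Cache: [66(c=1) 19(c=3) 13(c=6) 49(c=9)]
  24. access 24: MISS, evict 66(c=1). Cache: [24(c=1) 19(c=3) 13(c=6) 49(c=9)]
  25. access 49: HIT, count now 10. Cache: [24(c=1) 19(c=3) 13(c=6) 49(c=10)]
  26. access 24: HIT, count now 2. Cache: [24(c=2) 19(c=3) 13(c=6) 49(c=10)]
  27. access 24: HIT, count now 3. Cache: [19(c=3) 24(c=3) 13(c=6) 49(c=10)]
  28. access 49: HIT, count now 11. Cache: [19(c=3) 24(c=3) 13(c=6) 49(c=11)]
  29. access 49: HIT, count now 12. Cache: [19(c=3) 24(c=3) 13(c=6) 49(c=12)]
  30. access 24: HIT, count now 4. Cache: [19(c=3) 24(c=4) 13(c=6) 49(c=12)]
  31. access 66: MISS, evict 19(c=3). Cache: [66(c=1) 24(c=4) 13(c=6) 49(c=12)]
  32. access 24: HIT, count now 5. Cache: [66(c=1) 24(c=5) 13(c=6) 49(c=12)]
  33. access 24: HIT, count now 6. Cache: [66(c=1) 13(c=6) 24(c=6) 49(c=12)]
  34. access 66: HIT, count now 2. Cache: [66(c=2) 13(c=6) 24(c=6) 49(c=12)]
  35. access 24: HIT, count now 7. Cache: [66(c=2) 13(c=6) 24(c=7) 49(c=12)]
  36. access 66: HIT, count now 3. Cache: [66(c=3) 13(c=6) 24(c=7) 49(c=12)]
  37. access 66: HIT, count now 4. Cache: [66(c=4) 13(c=6) 24(c=7) 49(c=12)]
  38. access 13: HIT, count now 7. Cache: [66(c=4) 24(c=7) 13(c=7) 49(c=12)]
  39. access 24: HIT, count now 8. Cache: [66(c=4) 13(c=7) 24(c=8) 49(c=12)]
Total: 30 hits, 9 misses, 5 evictions

Answer: 66 13 24 49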